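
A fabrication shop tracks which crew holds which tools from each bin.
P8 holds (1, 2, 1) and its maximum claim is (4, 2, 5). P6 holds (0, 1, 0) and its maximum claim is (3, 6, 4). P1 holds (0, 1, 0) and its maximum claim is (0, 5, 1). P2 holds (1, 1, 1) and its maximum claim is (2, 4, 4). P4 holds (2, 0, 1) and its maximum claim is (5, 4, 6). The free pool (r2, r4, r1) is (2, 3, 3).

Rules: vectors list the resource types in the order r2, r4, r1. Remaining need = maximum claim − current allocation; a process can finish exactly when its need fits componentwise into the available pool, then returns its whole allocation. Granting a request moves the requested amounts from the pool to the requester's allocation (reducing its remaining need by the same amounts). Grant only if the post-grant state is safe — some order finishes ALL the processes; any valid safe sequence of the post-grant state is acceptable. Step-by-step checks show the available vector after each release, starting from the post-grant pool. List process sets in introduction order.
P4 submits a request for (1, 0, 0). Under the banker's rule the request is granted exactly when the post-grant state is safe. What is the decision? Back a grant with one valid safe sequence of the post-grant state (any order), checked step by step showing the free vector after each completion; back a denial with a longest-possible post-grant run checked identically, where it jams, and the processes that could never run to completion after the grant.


DENY. Granting would leave the state unsafe.
Key observation: after P2, P1 the pool peaks at (2, 5, 4), and each blocked process is short somewhere: P8 on r2; P6 on r2; P4 on r1.
After a pretend grant, a maximal execution: P2, P1 — then nothing else fits. Verifying each step:
  pool = (1, 3, 3)
  P2: need (1, 3, 3) fits (1, 3, 3); releases (1, 1, 1), pool now (2, 4, 4)
  P1: need (0, 4, 1) fits (2, 4, 4); releases (0, 1, 0), pool now (2, 5, 4)
  P8 still needs (3, 0, 4) but only (2, 5, 4) is free — short on r2
  P6 still needs (3, 5, 4) but only (2, 5, 4) is free — short on r2
  P4 still needs (2, 4, 5) but only (2, 5, 4) is free — short on r1
Had the request been granted, P8, P6 and P4 could never finish.


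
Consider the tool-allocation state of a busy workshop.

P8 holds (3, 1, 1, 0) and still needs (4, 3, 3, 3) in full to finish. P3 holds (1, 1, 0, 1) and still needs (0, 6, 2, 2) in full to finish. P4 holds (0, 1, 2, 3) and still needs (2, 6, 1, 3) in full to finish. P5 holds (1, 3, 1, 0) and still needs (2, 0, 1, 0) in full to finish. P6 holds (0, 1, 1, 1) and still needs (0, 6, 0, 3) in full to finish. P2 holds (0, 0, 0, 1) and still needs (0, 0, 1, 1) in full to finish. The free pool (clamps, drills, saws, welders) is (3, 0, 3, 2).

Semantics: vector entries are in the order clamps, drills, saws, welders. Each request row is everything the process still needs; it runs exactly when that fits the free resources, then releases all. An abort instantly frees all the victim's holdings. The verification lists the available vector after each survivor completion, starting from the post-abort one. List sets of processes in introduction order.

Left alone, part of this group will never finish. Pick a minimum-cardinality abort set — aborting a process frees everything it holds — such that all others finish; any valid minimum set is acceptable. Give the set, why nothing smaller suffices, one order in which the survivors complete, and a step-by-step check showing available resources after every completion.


The answer: abort P3 and P4.
Key observation: the deadlocked P6 becomes finishable only because P3 and P4 released (1, 2, 2, 4); it completes at step 4 below.
Minimality, checking each single-abort alternative: P8 alone leaves P3 blocked (short on drills); P3 alone leaves P4 blocked (short on drills); P4 alone leaves P3 blocked (short on drills); P5 alone leaves P3 blocked (short on drills); P6 alone leaves P3 blocked (short on drills); P2 alone leaves P3 blocked (short on drills).
Survivors finish in the order: P5, P8, P2, P6. Verifying each step (pool after the aborts first):
  pool = (4, 2, 5, 6)
  P5 needs (2, 0, 1, 0) <= (4, 2, 5, 6) -> finishes; pool += (1, 3, 1, 0) = (5, 5, 6, 6)
  P8 needs (4, 3, 3, 3) <= (5, 5, 6, 6) -> finishes; pool += (3, 1, 1, 0) = (8, 6, 7, 6)
  P2 needs (0, 0, 1, 1) <= (8, 6, 7, 6) -> finishes; pool += (0, 0, 0, 1) = (8, 6, 7, 7)
  P6 needs (0, 6, 0, 3) <= (8, 6, 7, 7) -> finishes; pool += (0, 1, 1, 1) = (8, 7, 8, 8)


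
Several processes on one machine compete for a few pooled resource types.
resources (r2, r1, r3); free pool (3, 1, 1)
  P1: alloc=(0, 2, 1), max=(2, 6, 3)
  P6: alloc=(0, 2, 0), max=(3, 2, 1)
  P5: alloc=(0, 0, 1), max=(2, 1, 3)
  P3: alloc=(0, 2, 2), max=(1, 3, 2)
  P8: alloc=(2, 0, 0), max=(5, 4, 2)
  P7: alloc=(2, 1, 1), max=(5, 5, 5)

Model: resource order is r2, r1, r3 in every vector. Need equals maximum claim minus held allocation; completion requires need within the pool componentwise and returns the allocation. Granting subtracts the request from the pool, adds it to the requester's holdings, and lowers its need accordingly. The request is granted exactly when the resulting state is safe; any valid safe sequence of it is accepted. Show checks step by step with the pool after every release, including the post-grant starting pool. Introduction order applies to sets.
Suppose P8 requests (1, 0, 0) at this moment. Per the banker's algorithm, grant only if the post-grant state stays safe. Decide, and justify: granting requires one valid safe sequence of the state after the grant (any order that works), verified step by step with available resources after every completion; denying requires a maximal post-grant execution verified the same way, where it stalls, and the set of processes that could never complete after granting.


DENY — the pretend-granted state is unsafe.
Key observation: after P3, P5 the pool peaks at (2, 3, 4), and each blocked process is short somewhere: P1 on r1; P6 on r2; P8 on r1; P7 on r2, r1.
Pretend the grant happened; the run P3, P5 goes as far as possible. Verifying each step:
  pool = (2, 1, 1)
  P3 needs (1, 1, 0) <= (2, 1, 1) -> finishes; pool += (0, 2, 2) = (2, 3, 3)
  P5 needs (2, 1, 2) <= (2, 3, 3) -> finishes; pool += (0, 0, 1) = (2, 3, 4)
  P1 still needs (2, 4, 2) but only (2, 3, 4) is free — short on r1
  P6 still needs (3, 0, 1) but only (2, 3, 4) is free — short on r2
  P8 still needs (2, 4, 2) but only (2, 3, 4) is free — short on r1
  P7 still needs (3, 4, 4) but only (2, 3, 4) is free — short on r2 and r1
Had the request been granted, P1, P6, P8 and P7 could never finish.


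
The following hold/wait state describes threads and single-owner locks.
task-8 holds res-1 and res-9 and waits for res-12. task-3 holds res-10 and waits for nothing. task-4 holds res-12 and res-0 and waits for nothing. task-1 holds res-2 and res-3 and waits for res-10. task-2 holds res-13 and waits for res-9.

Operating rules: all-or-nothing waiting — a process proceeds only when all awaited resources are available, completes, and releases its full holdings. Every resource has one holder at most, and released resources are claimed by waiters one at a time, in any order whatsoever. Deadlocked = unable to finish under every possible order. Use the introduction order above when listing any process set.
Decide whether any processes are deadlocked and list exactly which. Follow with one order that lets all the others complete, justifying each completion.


The deadlocked set is empty.
Key observation: the wait relation is loop-free; peeling off processes with no waits unwinds the whole state.
The rest can finish in the order task-4, task-3, task-8, task-2, task-1.
Check, step by step:
  run task-4 (it waits on nothing); releases res-12 and res-0
  run task-3 (it waits on nothing); releases res-10
  run task-8 (all its waits — res-12 — are resolved); releases res-1 and res-9
  run task-2 (all its waits — res-9 — are resolved); releases res-13
  run task-1 (all its waits — res-10 — are resolved); releases res-2 and res-3


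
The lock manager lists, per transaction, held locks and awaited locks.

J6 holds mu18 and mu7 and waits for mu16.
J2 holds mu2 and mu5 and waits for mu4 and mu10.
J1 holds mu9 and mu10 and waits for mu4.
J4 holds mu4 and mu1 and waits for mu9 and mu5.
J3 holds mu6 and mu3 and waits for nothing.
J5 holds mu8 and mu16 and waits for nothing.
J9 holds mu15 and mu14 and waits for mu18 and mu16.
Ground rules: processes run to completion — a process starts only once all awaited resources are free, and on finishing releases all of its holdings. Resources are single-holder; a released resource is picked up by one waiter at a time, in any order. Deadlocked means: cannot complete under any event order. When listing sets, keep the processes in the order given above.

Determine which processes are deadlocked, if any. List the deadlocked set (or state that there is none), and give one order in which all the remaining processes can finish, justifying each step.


Deadlocked: J2, J1 and J4.
Key observation: the cycle J2 -> J1 -> J4 -> J2 can never break — each member waits on the next; no other process is dragged down with it.
A valid finishing order for the others: J3, J5, J6, J9.
Check, step by step:
  J3 waits on nothing -> runs at once and releases mu6 and mu3
  J5 waits on nothing -> runs at once and releases mu8 and mu16
  J6: everything it awaited (mu16) is free; runs, freeing mu18 and mu7
  J9: everything it awaited (mu18 and mu16) is free; runs, freeing mu15 and mu14


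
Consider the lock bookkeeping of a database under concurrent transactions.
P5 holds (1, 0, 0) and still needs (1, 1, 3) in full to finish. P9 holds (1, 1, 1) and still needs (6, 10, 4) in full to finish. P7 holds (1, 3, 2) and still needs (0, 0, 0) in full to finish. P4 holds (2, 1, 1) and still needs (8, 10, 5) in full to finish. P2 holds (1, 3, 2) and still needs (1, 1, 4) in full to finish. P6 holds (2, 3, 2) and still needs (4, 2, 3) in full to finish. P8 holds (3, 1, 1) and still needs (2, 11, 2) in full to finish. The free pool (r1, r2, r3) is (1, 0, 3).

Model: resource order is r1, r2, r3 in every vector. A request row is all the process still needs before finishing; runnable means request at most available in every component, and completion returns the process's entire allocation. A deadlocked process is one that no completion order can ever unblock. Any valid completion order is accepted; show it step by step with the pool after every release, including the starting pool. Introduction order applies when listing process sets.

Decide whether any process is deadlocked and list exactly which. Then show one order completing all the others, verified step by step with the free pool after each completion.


Deadlocked: P9, P4 and P8.
Key observation: once P7, P2, P5, P6 finish, the pool peaks at (6, 9, 9) — and every remaining process still needs more r2 than that.
One completion order for the rest: P7, P2, P5, P6. Check, step by step:
  pool = (1, 0, 3)
  P7 needs (0, 0, 0) <= (1, 0, 3) -> finishes; pool += (1, 3, 2) = (2, 3, 5)
  P2 needs (1, 1, 4) <= (2, 3, 5) -> finishes; pool += (1, 3, 2) = (3, 6, 7)
  P5 needs (1, 1, 3) <= (3, 6, 7) -> finishes; pool += (1, 0, 0) = (4, 6, 7)
  P6 needs (4, 2, 3) <= (4, 6, 7) -> finishes; pool += (2, 3, 2) = (6, 9, 9)
The blocked processes can never fit:
  P9 cannot run: need (6, 10, 4) vs free (6, 9, 9) (insufficient r2)
  P4 cannot run: need (8, 10, 5) vs free (6, 9, 9) (insufficient r1 and r2)
  P8 cannot run: need (2, 11, 2) vs free (6, 9, 9) (insufficient r2)


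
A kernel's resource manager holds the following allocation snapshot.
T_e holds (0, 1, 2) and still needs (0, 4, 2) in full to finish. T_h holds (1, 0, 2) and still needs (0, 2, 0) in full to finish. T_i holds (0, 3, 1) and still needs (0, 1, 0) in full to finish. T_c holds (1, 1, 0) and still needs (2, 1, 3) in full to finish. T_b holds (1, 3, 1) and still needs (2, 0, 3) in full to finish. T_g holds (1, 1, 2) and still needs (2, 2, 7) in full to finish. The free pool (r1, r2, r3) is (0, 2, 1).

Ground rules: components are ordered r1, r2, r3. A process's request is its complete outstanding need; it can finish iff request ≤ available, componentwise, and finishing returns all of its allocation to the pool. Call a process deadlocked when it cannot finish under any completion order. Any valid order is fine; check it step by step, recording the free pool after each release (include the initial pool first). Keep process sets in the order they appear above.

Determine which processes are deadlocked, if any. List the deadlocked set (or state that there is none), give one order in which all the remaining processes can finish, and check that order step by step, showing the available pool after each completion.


Deadlocked set: T_c, T_b and T_g.
Key observation: even finishing T_h, T_i, T_e leaves just (1, 6, 6) free — too little r1 for any of the remaining processes.
A valid finishing order for the others: T_h, T_i, T_e. Verifying each step:
  pool = (0, 2, 1)
  T_h needs (0, 2, 0) <= (0, 2, 1) -> finishes; pool += (1, 0, 2) = (1, 2, 3)
  T_i needs (0, 1, 0) <= (1, 2, 3) -> finishes; pool += (0, 3, 1) = (1, 5, 4)
  T_e needs (0, 4, 2) <= (1, 5, 4) -> finishes; pool += (0, 1, 2) = (1, 6, 6)
None of the blocked processes ever fits:
  T_c still needs (2, 1, 3) but only (1, 6, 6) is free — short on r1
  T_b still needs (2, 0, 3) but only (1, 6, 6) is free — short on r1
  T_g still needs (2, 2, 7) but only (1, 6, 6) is free — short on r1 and r3


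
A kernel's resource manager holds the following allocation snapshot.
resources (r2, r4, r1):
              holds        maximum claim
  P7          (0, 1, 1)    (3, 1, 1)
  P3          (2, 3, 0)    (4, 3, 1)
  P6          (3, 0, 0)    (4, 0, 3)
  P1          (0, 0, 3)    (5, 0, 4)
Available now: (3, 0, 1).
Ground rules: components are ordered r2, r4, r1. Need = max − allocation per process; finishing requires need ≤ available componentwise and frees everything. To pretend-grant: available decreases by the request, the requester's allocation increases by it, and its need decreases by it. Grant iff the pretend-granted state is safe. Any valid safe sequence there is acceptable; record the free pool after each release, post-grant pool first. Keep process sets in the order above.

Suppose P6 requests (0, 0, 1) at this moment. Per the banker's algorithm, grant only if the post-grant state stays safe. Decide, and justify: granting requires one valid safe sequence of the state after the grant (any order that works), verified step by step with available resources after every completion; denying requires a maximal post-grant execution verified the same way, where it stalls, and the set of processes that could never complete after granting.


GRANT — the state after the grant stays safe, e.g. via P7, P3, P1, P6.
Key observation: with (3, 0, 0) left after the transfer, P7 can run at once — the state stays safe.
Step-by-step check of the post-grant state:
  pool = (3, 0, 0)
  run P7 (needs (3, 0, 0), free (3, 0, 0)); after release of (0, 1, 1) the pool is (3, 1, 1)
  run P3 (needs (2, 0, 1), free (3, 1, 1)); after release of (2, 3, 0) the pool is (5, 4, 1)
  run P1 (needs (5, 0, 1), free (5, 4, 1)); after release of (0, 0, 3) the pool is (5, 4, 4)
  run P6 (needs (1, 0, 2), free (5, 4, 4)); after release of (3, 0, 1) the pool is (8, 4, 5)


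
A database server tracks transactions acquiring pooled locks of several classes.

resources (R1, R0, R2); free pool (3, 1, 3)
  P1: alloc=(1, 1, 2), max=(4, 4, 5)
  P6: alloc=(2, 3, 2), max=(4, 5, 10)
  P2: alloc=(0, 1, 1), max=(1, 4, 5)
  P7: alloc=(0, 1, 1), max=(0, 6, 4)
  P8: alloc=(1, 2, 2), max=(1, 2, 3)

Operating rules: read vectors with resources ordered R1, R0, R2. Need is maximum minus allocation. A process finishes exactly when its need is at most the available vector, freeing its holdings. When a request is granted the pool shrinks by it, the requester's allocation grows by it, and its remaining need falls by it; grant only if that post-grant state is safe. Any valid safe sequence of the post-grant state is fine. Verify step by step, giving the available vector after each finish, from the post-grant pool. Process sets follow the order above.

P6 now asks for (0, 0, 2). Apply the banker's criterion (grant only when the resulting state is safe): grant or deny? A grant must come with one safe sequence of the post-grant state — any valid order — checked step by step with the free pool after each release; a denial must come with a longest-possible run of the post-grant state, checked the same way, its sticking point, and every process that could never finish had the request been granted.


GRANT — the state after the grant stays safe, e.g. via P8, P1, P2, P7, P6.
Key observation: the grant leaves (3, 1, 1) free — enough for P8, whose release restarts the cascade.
Check on the post-grant state, step by step:
  pool = (3, 1, 1)
  run P8 (needs (0, 0, 1), free (3, 1, 1)); after release of (1, 2, 2) the pool is (4, 3, 3)
  run P1 (needs (3, 3, 3), free (4, 3, 3)); after release of (1, 1, 2) the pool is (5, 4, 5)
  run P2 (needs (1, 3, 4), free (5, 4, 5)); after release of (0, 1, 1) the pool is (5, 5, 6)
  run P7 (needs (0, 5, 3), free (5, 5, 6)); after release of (0, 1, 1) the pool is (5, 6, 7)
  run P6 (needs (2, 2, 6), free (5, 6, 7)); after release of (2, 3, 4) the pool is (7, 9, 11)


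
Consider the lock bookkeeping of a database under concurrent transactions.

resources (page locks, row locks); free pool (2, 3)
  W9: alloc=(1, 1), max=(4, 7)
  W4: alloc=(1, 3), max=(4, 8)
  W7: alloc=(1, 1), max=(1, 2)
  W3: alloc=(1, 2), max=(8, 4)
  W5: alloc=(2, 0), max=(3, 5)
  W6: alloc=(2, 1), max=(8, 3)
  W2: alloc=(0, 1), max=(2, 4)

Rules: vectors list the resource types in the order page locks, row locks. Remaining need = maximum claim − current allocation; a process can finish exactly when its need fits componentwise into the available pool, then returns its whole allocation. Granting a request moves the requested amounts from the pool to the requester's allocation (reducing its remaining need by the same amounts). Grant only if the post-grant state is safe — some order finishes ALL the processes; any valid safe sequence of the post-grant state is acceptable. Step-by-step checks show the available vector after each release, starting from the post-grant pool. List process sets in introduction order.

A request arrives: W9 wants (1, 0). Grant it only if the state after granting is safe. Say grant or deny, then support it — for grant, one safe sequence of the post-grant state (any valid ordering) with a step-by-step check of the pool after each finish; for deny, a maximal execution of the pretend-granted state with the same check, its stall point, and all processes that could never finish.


GRANT — the state after the grant stays safe, e.g. via W7, W2, W5, W4, W9, W3, W6.
Key observation: post-grant, (1, 3) remains, and an order beginning with W7 completes everyone.
Step-by-step check of the post-grant state:
  pool = (1, 3)
  run W7 (needs (0, 1), free (1, 3)); after release of (1, 1) the pool is (2, 4)
  run W2 (needs (2, 3), free (2, 4)); after release of (0, 1) the pool is (2, 5)
  run W5 (needs (1, 5), free (2, 5)); after release of (2, 0) the pool is (4, 5)
  run W4 (needs (3, 5), free (4, 5)); after release of (1, 3) the pool is (5, 8)
  run W9 (needs (2, 6), free (5, 8)); after release of (2, 1) the pool is (7, 9)
  run W3 (needs (7, 2), free (7, 9)); after release of (1, 2) the pool is (8, 11)
  run W6 (needs (6, 2), free (8, 11)); after release of (2, 1) the pool is (10, 12)


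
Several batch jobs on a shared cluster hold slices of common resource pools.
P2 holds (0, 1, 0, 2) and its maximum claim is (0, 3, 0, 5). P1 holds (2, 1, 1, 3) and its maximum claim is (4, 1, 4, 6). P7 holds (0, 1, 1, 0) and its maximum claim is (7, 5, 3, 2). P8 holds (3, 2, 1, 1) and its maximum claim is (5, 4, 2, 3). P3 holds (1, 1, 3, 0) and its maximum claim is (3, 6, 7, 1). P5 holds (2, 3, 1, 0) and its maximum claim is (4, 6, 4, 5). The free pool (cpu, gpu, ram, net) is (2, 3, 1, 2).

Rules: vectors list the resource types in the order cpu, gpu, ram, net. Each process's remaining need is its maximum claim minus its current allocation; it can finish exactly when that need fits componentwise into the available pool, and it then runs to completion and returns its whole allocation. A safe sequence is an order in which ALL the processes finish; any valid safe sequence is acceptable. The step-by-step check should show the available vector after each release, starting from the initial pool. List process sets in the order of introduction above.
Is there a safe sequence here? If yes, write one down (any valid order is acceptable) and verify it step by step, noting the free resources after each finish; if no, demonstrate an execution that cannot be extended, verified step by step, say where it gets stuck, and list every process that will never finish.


UNSAFE.
Key observation: after P8, P2 the pool peaks at (5, 6, 2, 5), and each blocked process is short somewhere: P1 on ram; P7 on cpu; P3 on ram; P5 on ram.
A maximal execution: P8, P2 — then nothing else fits. Step-by-step check:
  pool = (2, 3, 1, 2)
  P8 needs (2, 2, 1, 2) <= (2, 3, 1, 2) -> finishes; pool += (3, 2, 1, 1) = (5, 5, 2, 3)
  P2 needs (0, 2, 0, 3) <= (5, 5, 2, 3) -> finishes; pool += (0, 1, 0, 2) = (5, 6, 2, 5)
  P1 cannot run: need (2, 0, 3, 3) vs free (5, 6, 2, 5) (insufficient ram)
  P7 cannot run: need (7, 4, 2, 2) vs free (5, 6, 2, 5) (insufficient cpu)
  P3 cannot run: need (2, 5, 4, 1) vs free (5, 6, 2, 5) (insufficient ram)
  P5 cannot run: need (2, 3, 3, 5) vs free (5, 6, 2, 5) (insufficient ram)
Permanently blocked: P1, P7, P3 and P5.


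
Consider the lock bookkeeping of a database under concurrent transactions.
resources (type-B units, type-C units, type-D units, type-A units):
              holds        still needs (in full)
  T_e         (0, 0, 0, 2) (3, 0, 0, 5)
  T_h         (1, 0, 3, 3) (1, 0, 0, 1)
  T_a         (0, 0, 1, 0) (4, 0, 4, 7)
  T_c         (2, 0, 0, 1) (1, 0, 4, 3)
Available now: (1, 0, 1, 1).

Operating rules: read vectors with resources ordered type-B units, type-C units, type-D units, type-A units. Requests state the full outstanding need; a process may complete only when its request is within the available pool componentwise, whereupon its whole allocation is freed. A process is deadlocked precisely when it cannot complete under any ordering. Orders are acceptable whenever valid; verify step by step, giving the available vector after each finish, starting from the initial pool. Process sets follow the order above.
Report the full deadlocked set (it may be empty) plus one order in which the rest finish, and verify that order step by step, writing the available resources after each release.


The deadlocked set is empty.
Key observation: T_h leads a chain of completions in which each release enables another process.
A valid finishing order for the others: T_h, T_c, T_e, T_a. Verifying each step:
  pool = (1, 0, 1, 1)
  T_h: need (1, 0, 0, 1) fits (1, 0, 1, 1); releases (1, 0, 3, 3), pool now (2, 0, 4, 4)
  T_c: need (1, 0, 4, 3) fits (2, 0, 4, 4); releases (2, 0, 0, 1), pool now (4, 0, 4, 5)
  T_e: need (3, 0, 0, 5) fits (4, 0, 4, 5); releases (0, 0, 0, 2), pool now (4, 0, 4, 7)
  T_a: need (4, 0, 4, 7) fits (4, 0, 4, 7); releases (0, 0, 1, 0), pool now (4, 0, 5, 7)


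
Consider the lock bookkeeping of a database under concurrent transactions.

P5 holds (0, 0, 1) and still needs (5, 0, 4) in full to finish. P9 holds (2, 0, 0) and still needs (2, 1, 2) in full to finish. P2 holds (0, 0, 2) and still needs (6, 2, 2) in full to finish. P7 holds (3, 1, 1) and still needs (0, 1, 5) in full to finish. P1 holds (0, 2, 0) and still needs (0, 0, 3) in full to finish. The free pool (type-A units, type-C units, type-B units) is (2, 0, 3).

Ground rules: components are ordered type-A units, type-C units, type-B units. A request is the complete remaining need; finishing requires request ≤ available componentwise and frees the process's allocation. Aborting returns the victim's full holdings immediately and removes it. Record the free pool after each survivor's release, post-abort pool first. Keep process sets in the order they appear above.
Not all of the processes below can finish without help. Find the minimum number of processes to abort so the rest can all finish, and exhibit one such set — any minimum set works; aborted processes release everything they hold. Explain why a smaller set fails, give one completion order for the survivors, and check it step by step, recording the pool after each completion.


The answer: abort P2.
Key observation: P7 could never have finished before the abort; with (0, 0, 2) returned by P2, it fits at step 2.
No smaller set exists: with zero aborts the deadlock remains.
One survivor order: P1, P7, P9, P5. Step-by-step check (post-abort pool first):
  pool = (2, 0, 5)
  run P1 (needs (0, 0, 3), free (2, 0, 5)); after release of (0, 2, 0) the pool is (2, 2, 5)
  run P7 (needs (0, 1, 5), free (2, 2, 5)); after release of (3, 1, 1) the pool is (5, 3, 6)
  run P9 (needs (2, 1, 2), free (5, 3, 6)); after release of (2, 0, 0) the pool is (7, 3, 6)
  run P5 (needs (5, 0, 4), free (7, 3, 6)); after release of (0, 0, 1) the pool is (7, 3, 7)


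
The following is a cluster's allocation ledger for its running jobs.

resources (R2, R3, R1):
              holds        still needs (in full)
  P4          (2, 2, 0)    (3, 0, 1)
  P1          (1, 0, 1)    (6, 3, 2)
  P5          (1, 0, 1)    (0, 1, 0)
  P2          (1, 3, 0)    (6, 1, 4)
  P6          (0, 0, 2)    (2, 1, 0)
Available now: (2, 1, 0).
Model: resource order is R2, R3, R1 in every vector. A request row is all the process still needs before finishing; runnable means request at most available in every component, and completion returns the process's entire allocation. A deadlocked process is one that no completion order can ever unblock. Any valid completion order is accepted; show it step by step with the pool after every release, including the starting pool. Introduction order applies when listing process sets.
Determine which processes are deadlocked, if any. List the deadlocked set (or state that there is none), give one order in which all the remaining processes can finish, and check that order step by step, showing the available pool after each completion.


The deadlocked set is P1 and P2.
Key observation: the pool after P6, P5, P4 is (5, 3, 3); every surviving request exceeds it in R2, so progress ends there.
The rest can finish in the order P6, P5, P4. Check, step by step:
  pool = (2, 1, 0)
  P6: need (2, 1, 0) fits (2, 1, 0); releases (0, 0, 2), pool now (2, 1, 2)
  P5: need (0, 1, 0) fits (2, 1, 2); releases (1, 0, 1), pool now (3, 1, 3)
  P4: need (3, 0, 1) fits (3, 1, 3); releases (2, 2, 0), pool now (5, 3, 3)
The blocked processes can never fit:
  blocked: P1 wants (6, 3, 2), pool (5, 3, 3) — not enough R2
  blocked: P2 wants (6, 1, 4), pool (5, 3, 3) — not enough R2 and R1


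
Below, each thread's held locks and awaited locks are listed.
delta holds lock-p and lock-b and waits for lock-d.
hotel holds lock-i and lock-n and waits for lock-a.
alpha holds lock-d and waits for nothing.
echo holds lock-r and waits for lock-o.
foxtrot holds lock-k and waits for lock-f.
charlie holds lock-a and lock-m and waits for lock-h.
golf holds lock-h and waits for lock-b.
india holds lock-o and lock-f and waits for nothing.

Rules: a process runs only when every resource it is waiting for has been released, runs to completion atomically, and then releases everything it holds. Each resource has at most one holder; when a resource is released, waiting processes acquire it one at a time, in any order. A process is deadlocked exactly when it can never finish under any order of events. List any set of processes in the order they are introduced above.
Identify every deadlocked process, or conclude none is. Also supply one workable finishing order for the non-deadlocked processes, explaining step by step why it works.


Nothing here is deadlocked.
Key observation: no waiting chain loops back on itself — every chain ends at a process that waits on nothing, so everyone eventually runs.
The rest can finish in the order alpha, india, delta, golf, echo, charlie, foxtrot, hotel.
Check, step by step:
  alpha waits on nothing -> runs at once and releases lock-d
  india waits on nothing -> runs at once and releases lock-o and lock-f
  run delta (all its waits — lock-d — are resolved); releases lock-p and lock-b
  run golf (all its waits — lock-b — are resolved); releases lock-h
  run echo (all its waits — lock-o — are resolved); releases lock-r
  run charlie (all its waits — lock-h — are resolved); releases lock-a and lock-m
  run foxtrot (all its waits — lock-f — are resolved); releases lock-k
  run hotel (all its waits — lock-a — are resolved); releases lock-i and lock-n


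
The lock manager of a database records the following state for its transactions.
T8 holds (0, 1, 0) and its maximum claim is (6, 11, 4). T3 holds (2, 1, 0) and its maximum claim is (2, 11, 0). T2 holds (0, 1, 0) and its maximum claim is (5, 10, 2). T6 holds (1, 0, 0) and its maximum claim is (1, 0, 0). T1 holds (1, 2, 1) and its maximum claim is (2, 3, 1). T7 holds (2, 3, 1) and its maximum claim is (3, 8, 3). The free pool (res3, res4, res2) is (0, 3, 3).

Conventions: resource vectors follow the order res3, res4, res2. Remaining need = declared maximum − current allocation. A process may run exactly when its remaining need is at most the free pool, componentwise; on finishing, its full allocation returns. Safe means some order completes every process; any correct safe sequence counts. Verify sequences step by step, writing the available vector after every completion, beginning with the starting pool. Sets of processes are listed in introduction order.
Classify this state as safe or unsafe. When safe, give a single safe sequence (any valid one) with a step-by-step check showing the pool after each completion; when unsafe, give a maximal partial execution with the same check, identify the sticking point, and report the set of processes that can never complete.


The state is UNSAFE.
Key observation: even finishing T6, T1, T7 leaves just (4, 8, 5) free — too little res4 for any of the remaining processes.
Going as far as possible: T6, T1, T7; after that, nothing fits. Check, step by step:
  pool = (0, 3, 3)
  run T6 (needs (0, 0, 0), free (0, 3, 3)); after release of (1, 0, 0) the pool is (1, 3, 3)
  run T1 (needs (1, 1, 0), free (1, 3, 3)); after release of (1, 2, 1) the pool is (2, 5, 4)
  run T7 (needs (1, 5, 2), free (2, 5, 4)); after release of (2, 3, 1) the pool is (4, 8, 5)
  T8 still needs (6, 10, 4) but only (4, 8, 5) is free — short on res3 and res4
  T3 still needs (0, 10, 0) but only (4, 8, 5) is free — short on res4
  T2 still needs (5, 9, 2) but only (4, 8, 5) is free — short on res3 and res4
Processes that can never finish: T8, T3 and T2.


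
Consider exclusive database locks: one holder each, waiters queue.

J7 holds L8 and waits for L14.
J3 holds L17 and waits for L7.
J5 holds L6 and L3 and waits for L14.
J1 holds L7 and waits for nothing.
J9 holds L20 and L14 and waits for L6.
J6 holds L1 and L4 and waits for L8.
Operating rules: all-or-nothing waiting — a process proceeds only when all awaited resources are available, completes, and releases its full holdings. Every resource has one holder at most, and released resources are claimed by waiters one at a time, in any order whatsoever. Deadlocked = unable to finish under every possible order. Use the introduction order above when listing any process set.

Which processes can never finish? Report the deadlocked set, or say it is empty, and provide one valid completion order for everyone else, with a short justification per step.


Deadlocked: J7, J5, J9 and J6.
Key observation: nobody on the ring J9 -> J5 -> J9 can start until another member finishes, which never happens; J7 and J6 wait into the deadlock from upstream.
A valid finishing order for the others: J1, J3.
Check, step by step:
  run J1 (it waits on nothing); releases L7
  run J3 (all its waits — L7 — are resolved); releases L17


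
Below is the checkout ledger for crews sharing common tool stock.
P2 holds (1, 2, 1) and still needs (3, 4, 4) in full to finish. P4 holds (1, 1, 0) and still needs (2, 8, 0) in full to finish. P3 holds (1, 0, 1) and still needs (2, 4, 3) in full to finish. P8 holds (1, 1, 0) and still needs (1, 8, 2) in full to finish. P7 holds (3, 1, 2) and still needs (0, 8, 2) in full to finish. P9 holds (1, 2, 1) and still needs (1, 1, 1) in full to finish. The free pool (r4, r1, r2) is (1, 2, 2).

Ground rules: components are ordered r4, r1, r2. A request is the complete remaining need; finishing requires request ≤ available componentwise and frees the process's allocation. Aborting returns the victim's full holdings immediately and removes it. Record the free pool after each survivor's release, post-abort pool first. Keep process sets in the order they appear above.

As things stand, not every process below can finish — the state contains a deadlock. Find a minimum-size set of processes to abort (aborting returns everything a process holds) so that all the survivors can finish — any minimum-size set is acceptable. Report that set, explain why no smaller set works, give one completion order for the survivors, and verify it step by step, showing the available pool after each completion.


The answer: abort P4 and P8.
Key observation: P7 had no path to completion before; after the abort of P4 and P8 ((2, 2, 0) returned), step 4 is where it fits.
Why nothing smaller works — every single abort fails: P2 alone leaves P4 blocked (short on r1); P4 alone leaves P8 blocked (short on r1); P3 alone leaves P4 blocked (short on r1); P8 alone leaves P4 blocked (short on r1); P7 alone leaves P4 blocked (short on r1); P9 alone leaves P4 blocked (short on r1).
The survivors complete as P9, P3, P2, P7. Step-by-step check (starting from the post-abort pool):
  pool = (3, 4, 2)
  P9: need (1, 1, 1) fits (3, 4, 2); releases (1, 2, 1), pool now (4, 6, 3)
  P3: need (2, 4, 3) fits (4, 6, 3); releases (1, 0, 1), pool now (5, 6, 4)
  P2: need (3, 4, 4) fits (5, 6, 4); releases (1, 2, 1), pool now (6, 8, 5)
  P7: need (0, 8, 2) fits (6, 8, 5); releases (3, 1, 2), pool now (9, 9, 7)


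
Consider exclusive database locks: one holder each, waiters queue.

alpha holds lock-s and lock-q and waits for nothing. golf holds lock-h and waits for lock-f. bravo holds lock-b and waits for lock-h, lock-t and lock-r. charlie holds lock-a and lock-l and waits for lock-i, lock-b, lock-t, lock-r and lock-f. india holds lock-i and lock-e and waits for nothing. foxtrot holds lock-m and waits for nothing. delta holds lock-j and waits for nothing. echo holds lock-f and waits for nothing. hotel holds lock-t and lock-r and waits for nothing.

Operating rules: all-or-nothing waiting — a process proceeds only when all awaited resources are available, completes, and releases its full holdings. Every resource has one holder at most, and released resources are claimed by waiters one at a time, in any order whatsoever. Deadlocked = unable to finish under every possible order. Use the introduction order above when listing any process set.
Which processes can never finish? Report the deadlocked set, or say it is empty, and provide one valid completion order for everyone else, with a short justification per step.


No process is deadlocked.
Key observation: the wait graph is acyclic; completion cascades from the unblocked processes through everyone else.
A valid finishing order for the others: alpha, echo, golf, delta, india, hotel, bravo, charlie, foxtrot.
Step-by-step check:
  alpha waits on nothing -> runs at once and releases lock-s and lock-q
  echo waits on nothing -> runs at once and releases lock-f
  golf waits on lock-f — all released -> runs and releases lock-h
  delta waits on nothing -> runs at once and releases lock-j
  india waits on nothing -> runs at once and releases lock-i and lock-e
  hotel waits on nothing -> runs at once and releases lock-t and lock-r
  bravo waits on lock-h, lock-t and lock-r — all released -> runs and releases lock-b
  charlie waits on lock-i, lock-b, lock-t, lock-r and lock-f — all released -> runs and releases lock-a and lock-l
  foxtrot waits on nothing -> runs at once and releases lock-m


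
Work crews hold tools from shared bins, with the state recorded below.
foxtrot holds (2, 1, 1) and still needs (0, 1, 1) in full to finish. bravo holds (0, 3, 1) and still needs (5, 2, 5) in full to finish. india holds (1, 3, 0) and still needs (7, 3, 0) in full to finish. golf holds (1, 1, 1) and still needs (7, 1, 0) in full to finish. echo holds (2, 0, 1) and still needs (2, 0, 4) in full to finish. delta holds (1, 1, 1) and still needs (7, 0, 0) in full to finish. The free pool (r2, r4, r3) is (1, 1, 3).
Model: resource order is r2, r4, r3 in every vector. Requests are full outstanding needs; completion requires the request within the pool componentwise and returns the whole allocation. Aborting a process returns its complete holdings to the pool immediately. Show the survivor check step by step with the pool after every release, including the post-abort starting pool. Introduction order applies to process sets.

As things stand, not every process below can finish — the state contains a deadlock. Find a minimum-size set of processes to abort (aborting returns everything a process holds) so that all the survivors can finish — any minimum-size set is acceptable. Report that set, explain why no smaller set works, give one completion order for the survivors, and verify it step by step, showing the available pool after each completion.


Minimum abort set: india and delta.
Key observation: golf had no path to completion before; after the abort of india and delta ((2, 4, 1) returned), step 3 is where it fits.
Minimality, checking each single-abort alternative: foxtrot alone leaves india blocked (short on r2); bravo alone leaves india blocked (short on r2); india alone leaves golf blocked (short on r2); golf alone leaves india blocked (short on r2); echo alone leaves india blocked (short on r2); delta alone leaves india blocked (short on r2).
Survivors finish in the order: foxtrot, echo, golf, bravo. Verifying each step (pool after the aborts first):
  pool = (3, 5, 4)
  foxtrot needs (0, 1, 1) <= (3, 5, 4) -> finishes; pool += (2, 1, 1) = (5, 6, 5)
  echo needs (2, 0, 4) <= (5, 6, 5) -> finishes; pool += (2, 0, 1) = (7, 6, 6)
  golf needs (7, 1, 0) <= (7, 6, 6) -> finishes; pool += (1, 1, 1) = (8, 7, 7)
  bravo needs (5, 2, 5) <= (8, 7, 7) -> finishes; pool += (0, 3, 1) = (8, 10, 8)


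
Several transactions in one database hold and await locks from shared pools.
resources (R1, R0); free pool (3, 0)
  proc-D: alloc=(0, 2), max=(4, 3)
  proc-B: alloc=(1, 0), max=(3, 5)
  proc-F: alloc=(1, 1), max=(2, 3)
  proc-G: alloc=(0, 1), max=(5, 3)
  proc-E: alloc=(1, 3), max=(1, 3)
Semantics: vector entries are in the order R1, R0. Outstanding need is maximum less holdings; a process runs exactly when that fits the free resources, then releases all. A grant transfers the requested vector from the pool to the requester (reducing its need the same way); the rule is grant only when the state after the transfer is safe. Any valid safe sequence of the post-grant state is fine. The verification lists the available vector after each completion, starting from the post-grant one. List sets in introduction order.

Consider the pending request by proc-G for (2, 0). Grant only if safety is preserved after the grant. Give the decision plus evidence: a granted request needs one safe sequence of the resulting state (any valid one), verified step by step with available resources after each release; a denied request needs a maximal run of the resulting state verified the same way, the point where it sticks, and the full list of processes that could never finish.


GRANT: granting preserves safety; a valid post-grant sequence is proc-E, proc-F, proc-G, proc-B, proc-D.
Key observation: the grant leaves (1, 0) free — enough for proc-E, whose release restarts the cascade.
Verifying the post-grant state step by step:
  pool = (1, 0)
  proc-E needs (0, 0) <= (1, 0) -> finishes; pool += (1, 3) = (2, 3)
  proc-F needs (1, 2) <= (2, 3) -> finishes; pool += (1, 1) = (3, 4)
  proc-G needs (3, 2) <= (3, 4) -> finishes; pool += (2, 1) = (5, 5)
  proc-B needs (2, 5) <= (5, 5) -> finishes; pool += (1, 0) = (6, 5)
  proc-D needs (4, 1) <= (6, 5) -> finishes; pool += (0, 2) = (6, 7)
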